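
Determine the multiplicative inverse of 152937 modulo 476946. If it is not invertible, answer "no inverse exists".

no inverse exists

Compute gcd(152937, 476946):
476946 = 3*152937 + 18135
152937 = 8*18135 + 7857
18135 = 2*7857 + 2421
7857 = 3*2421 + 594
2421 = 4*594 + 45
594 = 13*45 + 9
45 = 5*9 + 0
The gcd is 9, not 1, hence no inverse exists.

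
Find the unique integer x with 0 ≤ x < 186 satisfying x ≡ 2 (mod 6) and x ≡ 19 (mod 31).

50

Write x = 2 + 6·k. Then 6·k ≡ 19 − 2 ≡ 17 (mod 31).
Need 6⁻¹ mod 31. Extended Euclid on (31, 6):
31 = 5×6 + 1
6 = 6×1 + 0
Back-substitute:
1 = 31 − 5·6
6⁻¹ ≡ 26 (mod 31), so k ≡ 26·17 ≡ 8 (mod 31).
x = 2 + 6·8 = 50.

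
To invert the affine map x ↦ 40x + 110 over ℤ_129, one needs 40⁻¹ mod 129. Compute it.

gcd(129, 40) by repeated division:
129 = 3·40 + 9
40 = 4·9 + 4
9 = 2·4 + 1
4 = 4·1 + 0
gcd = 1, so the inverse exists. Back-substitute:
1 = 9 − 2·4
1 = −2·40 + 9·9
1 = 9·129 − 29·40
Hence 40⁻¹ ≡ -29 ≡ 100 (mod 129).

100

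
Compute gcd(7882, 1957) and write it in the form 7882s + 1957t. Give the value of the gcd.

1

Apply Euclid's algorithm to 7882 and 1957:
7882 = 4*1957 + 54
1957 = 36*54 + 13
54 = 4*13 + 2
13 = 6*2 + 1
2 = 2*1 + 0
gcd(7882, 1957) = 1.
Working backward:
1 = 13 − 6·2
1 = −6·54 + 25·13
1 = 25·1957 − 906·54
1 = −906·7882 + 3649·1957
So 1 = (-906)·7882 + (3649)·1957.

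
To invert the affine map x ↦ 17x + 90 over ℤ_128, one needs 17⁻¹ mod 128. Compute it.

gcd(128, 17) by repeated division:
128 = 7*17 + 9
17 = 1*9 + 8
9 = 1*8 + 1
8 = 8*1 + 0
gcd = 1, so the inverse exists. Back-substitute:
1 = 9 − 8
1 = −17 + 2·9
1 = 2·128 − 15·17
Thus 17·(-15) ≡ 1 (mod 128); reducing, -15 mod 128 = 113.

113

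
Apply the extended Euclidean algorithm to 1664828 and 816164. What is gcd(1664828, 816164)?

4

Apply Euclid's algorithm to 1664828 and 816164:
1664828 = 2×816164 + 32500
816164 = 25×32500 + 3664
32500 = 8×3664 + 3188
3664 = 1×3188 + 476
3188 = 6×476 + 332
476 = 1×332 + 144
332 = 2×144 + 44
144 = 3×44 + 12
44 = 3×12 + 8
12 = 1×8 + 4
8 = 2×4 + 0
gcd(1664828, 816164) = 4.
Express as a combination:
4 = 12 − 8
4 = −44 + 4·12
4 = 4·144 − 13·44
4 = −13·332 + 30·144
4 = 30·476 − 43·332
4 = −43·3188 + 288·476
4 = 288·3664 − 331·3188
4 = −331·32500 + 2936·3664
4 = 2936·816164 − 73731·32500
4 = −73731·1664828 + 150398·816164
So 4 = (-73731)·1664828 + (150398)·816164.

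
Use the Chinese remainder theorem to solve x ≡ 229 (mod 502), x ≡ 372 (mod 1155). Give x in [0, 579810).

Write x = 229 + 502·k. Then 502·k ≡ 372 − 229 ≡ 143 (mod 1155).
Need 502⁻¹ mod 1155. Extended Euclid on (1155, 502):
1155 = 2·502 + 151
502 = 3·151 + 49
151 = 3·49 + 4
49 = 12·4 + 1
4 = 4·1 + 0
Back-substitute:
1 = 49 − 12·4
1 = −12·151 + 37·49
1 = 37·502 − 123·151
1 = −123·1155 + 283·502
502⁻¹ ≡ 283 (mod 1155), so k ≡ 283·143 ≡ 44 (mod 1155).
x = 229 + 502·44 = 22317.

22317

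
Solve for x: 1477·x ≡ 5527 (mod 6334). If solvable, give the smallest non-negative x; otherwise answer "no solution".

First find gcd(1477, 6334):
6334 = 4·1477 + 426
1477 = 3·426 + 199
426 = 2·199 + 28
199 = 7·28 + 3
28 = 9·3 + 1
3 = 3·1 + 0
gcd = 1, so a unique solution mod 6334 exists.
Back-substitute for the Bézout coefficients:
1 = 28 − 9·3
1 = −9·199 + 64·28
1 = 64·426 − 137·199
1 = −137·1477 + 475·426
1 = 475·6334 − 2037·1477
So 1477·(-2037) ≡ 1 (mod 6334), giving 1477⁻¹ ≡ 4297.
x ≡ 1477⁻¹·5527 ≡ 4297·5527 ≡ 3353 (mod 6334).

3353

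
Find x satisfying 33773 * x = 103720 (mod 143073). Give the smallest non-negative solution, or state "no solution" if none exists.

22697

First find gcd(33773, 143073):
143073 = 4*33773 + 7981
33773 = 4*7981 + 1849
7981 = 4*1849 + 585
1849 = 3*585 + 94
585 = 6*94 + 21
94 = 4*21 + 10
21 = 2*10 + 1
10 = 10*1 + 0
gcd = 1, so a unique solution mod 143073 exists.
Back-substitute for the Bézout coefficients:
1 = 21 − 2·10
1 = −2·94 + 9·21
1 = 9·585 − 56·94
1 = −56·1849 + 177·585
1 = 177·7981 − 764·1849
1 = −764·33773 + 3233·7981
1 = 3233·143073 − 13696·33773
So 33773·(-13696) ≡ 1 (mod 143073), giving 33773⁻¹ ≡ 129377.
x ≡ 33773⁻¹·103720 ≡ 129377·103720 ≡ 22697 (mod 143073).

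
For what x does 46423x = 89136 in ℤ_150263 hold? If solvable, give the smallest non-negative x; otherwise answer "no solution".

First find gcd(46423, 150263):
150263 = 3×46423 + 10994
46423 = 4×10994 + 2447
10994 = 4×2447 + 1206
2447 = 2×1206 + 35
1206 = 34×35 + 16
35 = 2×16 + 3
16 = 5×3 + 1
3 = 3×1 + 0
gcd = 1, so a unique solution mod 150263 exists.
Back-substitute for the Bézout coefficients:
1 = 16 − 5·3
1 = −5·35 + 11·16
1 = 11·1206 − 379·35
1 = −379·2447 + 769·1206
1 = 769·10994 − 3455·2447
1 = −3455·46423 + 14589·10994
1 = 14589·150263 − 47222·46423
So 46423·(-47222) ≡ 1 (mod 150263), giving 46423⁻¹ ≡ 103041.
x ≡ 46423⁻¹·89136 ≡ 103041·89136 ≡ 137227 (mod 150263).

137227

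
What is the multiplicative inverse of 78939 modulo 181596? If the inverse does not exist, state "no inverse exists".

no inverse exists

Compute gcd(78939, 181596):
181596 = 2×78939 + 23718
78939 = 3×23718 + 7785
23718 = 3×7785 + 363
7785 = 21×363 + 162
363 = 2×162 + 39
162 = 4×39 + 6
39 = 6×6 + 3
6 = 2×3 + 0
gcd(78939, 181596) = 3 ≠ 1, so 78939 has no multiplicative inverse modulo 181596.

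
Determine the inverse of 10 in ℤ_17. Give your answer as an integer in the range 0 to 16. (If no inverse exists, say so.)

gcd(17, 10) by repeated division:
17 = 1×10 + 7
10 = 1×7 + 3
7 = 2×3 + 1
3 = 3×1 + 0
gcd = 1, so the inverse exists. Back-substitute:
1 = 7 − 2·3
1 = −2·10 + 3·7
1 = 3·17 − 5·10
Hence 10⁻¹ ≡ -5 ≡ 12 (mod 17).

12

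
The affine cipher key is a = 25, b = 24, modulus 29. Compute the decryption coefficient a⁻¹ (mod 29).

7

Extended Euclidean algorithm:
29 = 1*25 + 4
25 = 6*4 + 1
4 = 4*1 + 0
The gcd is 1. Working backward:
1 = 25 − 6·4
1 = −6·29 + 7·25
So 25·7 ≡ 1 (mod 29).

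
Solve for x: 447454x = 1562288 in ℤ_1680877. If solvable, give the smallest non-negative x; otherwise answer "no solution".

First find gcd(447454, 1680877):
1680877 = 3·447454 + 338515
447454 = 1·338515 + 108939
338515 = 3·108939 + 11698
108939 = 9·11698 + 3657
11698 = 3·3657 + 727
3657 = 5·727 + 22
727 = 33·22 + 1
22 = 22·1 + 0
gcd = 1, so a unique solution mod 1680877 exists.
Back-substitute for the Bézout coefficients:
1 = 727 − 33·22
1 = −33·3657 + 166·727
1 = 166·11698 − 531·3657
1 = −531·108939 + 4945·11698
1 = 4945·338515 − 15366·108939
1 = −15366·447454 + 20311·338515
1 = 20311·1680877 − 76299·447454
So 447454·(-76299) ≡ 1 (mod 1680877), giving 447454⁻¹ ≡ 1604578.
x ≡ 447454⁻¹·1562288 ≡ 1604578·1562288 ≡ 61220 (mod 1680877).

61220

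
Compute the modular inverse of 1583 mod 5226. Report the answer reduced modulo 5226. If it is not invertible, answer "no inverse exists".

4229

Run Euclid on (5226, 1583):
5226 = 3×1583 + 477
1583 = 3×477 + 152
477 = 3×152 + 21
152 = 7×21 + 5
21 = 4×5 + 1
5 = 5×1 + 0
Since gcd(1583, 5226) = 1, back-substitute to write 1 as a combination:
1 = 21 − 4·5
1 = −4·152 + 29·21
1 = 29·477 − 91·152
1 = −91·1583 + 302·477
1 = 302·5226 − 997·1583
So 1583·(-997) ≡ 1 (mod 5226), and -997 ≡ 4229 (mod 5226).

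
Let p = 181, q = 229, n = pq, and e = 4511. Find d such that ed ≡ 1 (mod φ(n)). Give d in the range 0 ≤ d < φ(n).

φ(n) = (p−1)(q−1) = 180·228 = 41040.
Need d with 4511·d ≡ 1 (mod 41040). Apply the extended Euclidean algorithm:
41040 = 9×4511 + 441
4511 = 10×441 + 101
441 = 4×101 + 37
101 = 2×37 + 27
37 = 1×27 + 10
27 = 2×10 + 7
10 = 1×7 + 3
7 = 2×3 + 1
3 = 3×1 + 0
Back-substitute:
1 = 7 − 2·3
1 = −2·10 + 3·7
1 = 3·27 − 8·10
1 = −8·37 + 11·27
1 = 11·101 − 30·37
1 = −30·441 + 131·101
1 = 131·4511 − 1340·441
1 = −1340·41040 + 12191·4511
So 4511·12191 ≡ 1 (mod 41040), hence d = 12191.

12191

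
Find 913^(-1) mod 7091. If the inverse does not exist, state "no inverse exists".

Apply the Euclidean algorithm to 7091 and 913:
7091 = 7·913 + 700
913 = 1·700 + 213
700 = 3·213 + 61
213 = 3·61 + 30
61 = 2·30 + 1
30 = 30·1 + 0
Since gcd(913, 7091) = 1, back-substitute to write 1 as a combination:
1 = 61 − 2·30
1 = −2·213 + 7·61
1 = 7·700 − 23·213
1 = −23·913 + 30·700
1 = 30·7091 − 233·913
So 913·(-233) ≡ 1 (mod 7091), and -233 ≡ 6858 (mod 7091).

6858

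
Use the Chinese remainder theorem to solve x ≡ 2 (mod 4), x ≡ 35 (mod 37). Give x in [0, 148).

146

Write x = 2 + 4·k. Then 4·k ≡ 35 − 2 ≡ 33 (mod 37).
Need 4⁻¹ mod 37. Extended Euclid on (37, 4):
37 = 9×4 + 1
4 = 4×1 + 0
Back-substitute:
1 = 37 − 9·4
4⁻¹ ≡ 28 (mod 37), so k ≡ 28·33 ≡ 36 (mod 37).
x = 2 + 4·36 = 146.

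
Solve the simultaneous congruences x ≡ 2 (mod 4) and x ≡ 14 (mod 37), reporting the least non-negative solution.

14

Write x = 2 + 4·k. Then 4·k ≡ 14 − 2 ≡ 12 (mod 37).
Need 4⁻¹ mod 37. Extended Euclid on (37, 4):
37 = 9×4 + 1
4 = 4×1 + 0
Back-substitute:
1 = 37 − 9·4
4⁻¹ ≡ 28 (mod 37), so k ≡ 28·12 ≡ 3 (mod 37).
x = 2 + 4·3 = 14.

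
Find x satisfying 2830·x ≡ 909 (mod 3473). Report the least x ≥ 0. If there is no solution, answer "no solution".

58

First find gcd(2830, 3473):
3473 = 1*2830 + 643
2830 = 4*643 + 258
643 = 2*258 + 127
258 = 2*127 + 4
127 = 31*4 + 3
4 = 1*3 + 1
3 = 3*1 + 0
gcd = 1, so a unique solution mod 3473 exists.
Back-substitute for the Bézout coefficients:
1 = 4 − 3
1 = −127 + 32·4
1 = 32·258 − 65·127
1 = −65·643 + 162·258
1 = 162·2830 − 713·643
1 = −713·3473 + 875·2830
So 2830·(875) ≡ 1 (mod 3473), giving 2830⁻¹ ≡ 875.
x ≡ 2830⁻¹·909 ≡ 875·909 ≡ 58 (mod 3473).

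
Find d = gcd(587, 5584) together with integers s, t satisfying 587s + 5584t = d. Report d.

Apply Euclid's algorithm to 5584 and 587:
5584 = 9×587 + 301
587 = 1×301 + 286
301 = 1×286 + 15
286 = 19×15 + 1
15 = 15×1 + 0
gcd(587, 5584) = 1.
Back-substituting:
1 = 286 − 19·15
1 = −19·301 + 20·286
1 = 20·587 − 39·301
1 = −39·5584 + 371·587
So 1 = (-39)·5584 + (371)·587.

1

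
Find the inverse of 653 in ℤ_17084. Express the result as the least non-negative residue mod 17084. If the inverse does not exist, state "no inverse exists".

Run Euclid on (17084, 653):
17084 = 26*653 + 106
653 = 6*106 + 17
106 = 6*17 + 4
17 = 4*4 + 1
4 = 4*1 + 0
The gcd is 1. Working backward:
1 = 17 − 4·4
1 = −4·106 + 25·17
1 = 25·653 − 154·106
1 = −154·17084 + 4029·653
So 653·4029 ≡ 1 (mod 17084).

4029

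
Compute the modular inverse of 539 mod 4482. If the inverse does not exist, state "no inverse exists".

3401

Apply the Euclidean algorithm to 4482 and 539:
4482 = 8*539 + 170
539 = 3*170 + 29
170 = 5*29 + 25
29 = 1*25 + 4
25 = 6*4 + 1
4 = 4*1 + 0
The gcd is 1. Working backward:
1 = 25 − 6·4
1 = −6·29 + 7·25
1 = 7·170 − 41·29
1 = −41·539 + 130·170
1 = 130·4482 − 1081·539
Thus 539·(-1081) ≡ 1 (mod 4482); reducing, -1081 mod 4482 = 3401.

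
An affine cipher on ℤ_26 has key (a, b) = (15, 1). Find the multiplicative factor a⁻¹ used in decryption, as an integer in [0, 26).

Apply the Euclidean algorithm to 26 and 15:
26 = 1×15 + 11
15 = 1×11 + 4
11 = 2×4 + 3
4 = 1×3 + 1
3 = 3×1 + 0
Since gcd(15, 26) = 1, back-substitute to write 1 as a combination:
1 = 4 − 3
1 = −11 + 3·4
1 = 3·15 − 4·11
1 = −4·26 + 7·15
So 15·7 ≡ 1 (mod 26).

7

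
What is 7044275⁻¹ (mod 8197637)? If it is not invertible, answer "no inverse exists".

Euclidean algorithm on 8197637, 7044275:
8197637 = 1·7044275 + 1153362
7044275 = 6·1153362 + 124103
1153362 = 9·124103 + 36435
124103 = 3·36435 + 14798
36435 = 2·14798 + 6839
14798 = 2·6839 + 1120
6839 = 6·1120 + 119
1120 = 9·119 + 49
119 = 2·49 + 21
49 = 2·21 + 7
21 = 3·7 + 0
The gcd is 7, not 1, hence no inverse exists.

no inverse exists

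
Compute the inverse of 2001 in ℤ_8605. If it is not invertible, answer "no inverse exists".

Apply the Euclidean algorithm to 8605 and 2001:
8605 = 4×2001 + 601
2001 = 3×601 + 198
601 = 3×198 + 7
198 = 28×7 + 2
7 = 3×2 + 1
2 = 2×1 + 0
The gcd is 1. Working backward:
1 = 7 − 3·2
1 = −3·198 + 85·7
1 = 85·601 − 258·198
1 = −258·2001 + 859·601
1 = 859·8605 − 3694·2001
Hence 2001⁻¹ ≡ -3694 ≡ 4911 (mod 8605).

4911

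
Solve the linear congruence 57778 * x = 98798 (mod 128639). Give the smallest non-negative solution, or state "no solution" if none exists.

First find gcd(57778, 128639):
128639 = 2×57778 + 13083
57778 = 4×13083 + 5446
13083 = 2×5446 + 2191
5446 = 2×2191 + 1064
2191 = 2×1064 + 63
1064 = 16×63 + 56
63 = 1×56 + 7
56 = 8×7 + 0
gcd = 7 and 7 | 98798, so solutions exist. Divide through by 7: 8254x ≡ 14114 (mod 18377).
Now find 8254⁻¹ mod 18377:
18377 = 2·8254 + 1869
8254 = 4·1869 + 778
1869 = 2·778 + 313
778 = 2·313 + 152
313 = 2·152 + 9
152 = 16·9 + 8
9 = 1·8 + 1
8 = 8·1 + 0
Back-substitute:
1 = 9 − 8
1 = −152 + 17·9
1 = 17·313 − 35·152
1 = −35·778 + 87·313
1 = 87·1869 − 209·778
1 = −209·8254 + 923·1869
1 = 923·18377 − 2055·8254
So 8254·(-2055) ≡ 1 (mod 18377), i.e. 8254⁻¹ ≡ 16322.
Then x ≡ 16322·14114 ≡ 13013 (mod 18377); the smallest non-negative solution is x = 13013.

13013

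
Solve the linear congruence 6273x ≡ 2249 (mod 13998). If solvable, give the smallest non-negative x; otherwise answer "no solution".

gcd(6273, 13998):
13998 = 2·6273 + 1452
6273 = 4·1452 + 465
1452 = 3·465 + 57
465 = 8·57 + 9
57 = 6·9 + 3
9 = 3·3 + 0
gcd = 3, but 3 ∤ 2249, so the congruence has no solution.

no solution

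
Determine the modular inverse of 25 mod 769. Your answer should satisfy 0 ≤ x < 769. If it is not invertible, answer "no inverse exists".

646

Run Euclid on (769, 25):
769 = 30×25 + 19
25 = 1×19 + 6
19 = 3×6 + 1
6 = 6×1 + 0
Since gcd(25, 769) = 1, back-substitute to write 1 as a combination:
1 = 19 − 3·6
1 = −3·25 + 4·19
1 = 4·769 − 123·25
Thus 25·(-123) ≡ 1 (mod 769); reducing, -123 mod 769 = 646.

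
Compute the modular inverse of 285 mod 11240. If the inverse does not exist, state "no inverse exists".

no inverse exists

Compute gcd(285, 11240):
11240 = 39*285 + 125
285 = 2*125 + 35
125 = 3*35 + 20
35 = 1*20 + 15
20 = 1*15 + 5
15 = 3*5 + 0
The gcd is 5, not 1, hence no inverse exists.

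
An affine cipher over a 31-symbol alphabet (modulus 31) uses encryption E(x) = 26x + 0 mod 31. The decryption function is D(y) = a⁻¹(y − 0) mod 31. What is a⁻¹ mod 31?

Apply the Euclidean algorithm to 31 and 26:
31 = 1*26 + 5
26 = 5*5 + 1
5 = 5*1 + 0
The gcd is 1. Working backward:
1 = 26 − 5·5
1 = −5·31 + 6·26
So 26·6 ≡ 1 (mod 31).

6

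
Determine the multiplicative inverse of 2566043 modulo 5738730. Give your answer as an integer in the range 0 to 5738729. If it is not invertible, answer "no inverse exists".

Apply the Euclidean algorithm to 5738730 and 2566043:
5738730 = 2*2566043 + 606644
2566043 = 4*606644 + 139467
606644 = 4*139467 + 48776
139467 = 2*48776 + 41915
48776 = 1*41915 + 6861
41915 = 6*6861 + 749
6861 = 9*749 + 120
749 = 6*120 + 29
120 = 4*29 + 4
29 = 7*4 + 1
4 = 4*1 + 0
Since gcd(2566043, 5738730) = 1, back-substitute to write 1 as a combination:
1 = 29 − 7·4
1 = −7·120 + 29·29
1 = 29·749 − 181·120
1 = −181·6861 + 1658·749
1 = 1658·41915 − 10129·6861
1 = −10129·48776 + 11787·41915
1 = 11787·139467 − 33703·48776
1 = −33703·606644 + 146599·139467
1 = 146599·2566043 − 620099·606644
1 = −620099·5738730 + 1386797·2566043
So 2566043·1386797 ≡ 1 (mod 5738730).

1386797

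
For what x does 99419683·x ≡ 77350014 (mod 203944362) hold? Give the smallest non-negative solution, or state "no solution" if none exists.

First find gcd(99419683, 203944362):
203944362 = 2·99419683 + 5104996
99419683 = 19·5104996 + 2424759
5104996 = 2·2424759 + 255478
2424759 = 9·255478 + 125457
255478 = 2·125457 + 4564
125457 = 27·4564 + 2229
4564 = 2·2229 + 106
2229 = 21·106 + 3
106 = 35·3 + 1
3 = 3·1 + 0
gcd = 1, so a unique solution mod 203944362 exists.
Back-substitute for the Bézout coefficients:
1 = 106 − 35·3
1 = −35·2229 + 736·106
1 = 736·4564 − 1507·2229
1 = −1507·125457 + 41425·4564
1 = 41425·255478 − 84357·125457
1 = −84357·2424759 + 800638·255478
1 = 800638·5104996 − 1685633·2424759
1 = −1685633·99419683 + 32827665·5104996
1 = 32827665·203944362 − 67340963·99419683
So 99419683·(-67340963) ≡ 1 (mod 203944362), giving 99419683⁻¹ ≡ 136603399.
x ≡ 99419683⁻¹·77350014 ≡ 136603399·77350014 ≡ 27344196 (mod 203944362).

27344196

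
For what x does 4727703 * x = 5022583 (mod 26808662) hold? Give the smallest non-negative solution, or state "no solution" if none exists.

16518157

First find gcd(4727703, 26808662):
26808662 = 5×4727703 + 3170147
4727703 = 1×3170147 + 1557556
3170147 = 2×1557556 + 55035
1557556 = 28×55035 + 16576
55035 = 3×16576 + 5307
16576 = 3×5307 + 655
5307 = 8×655 + 67
655 = 9×67 + 52
67 = 1×52 + 15
52 = 3×15 + 7
15 = 2×7 + 1
7 = 7×1 + 0
gcd = 1, so a unique solution mod 26808662 exists.
Back-substitute for the Bézout coefficients:
1 = 15 − 2·7
1 = −2·52 + 7·15
1 = 7·67 − 9·52
1 = −9·655 + 88·67
1 = 88·5307 − 713·655
1 = −713·16576 + 2227·5307
1 = 2227·55035 − 7394·16576
1 = −7394·1557556 + 209259·55035
1 = 209259·3170147 − 425912·1557556
1 = −425912·4727703 + 635171·3170147
1 = 635171·26808662 − 3601767·4727703
So 4727703·(-3601767) ≡ 1 (mod 26808662), giving 4727703⁻¹ ≡ 23206895.
x ≡ 4727703⁻¹·5022583 ≡ 23206895·5022583 ≡ 16518157 (mod 26808662).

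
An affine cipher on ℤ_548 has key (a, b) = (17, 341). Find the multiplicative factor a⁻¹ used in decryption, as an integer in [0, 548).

129

Apply the Euclidean algorithm to 548 and 17:
548 = 32*17 + 4
17 = 4*4 + 1
4 = 4*1 + 0
gcd = 1, so the inverse exists. Back-substitute:
1 = 17 − 4·4
1 = −4·548 + 129·17
So 17·129 ≡ 1 (mod 548).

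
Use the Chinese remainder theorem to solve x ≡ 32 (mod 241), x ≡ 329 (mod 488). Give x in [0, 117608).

Write x = 32 + 241·k. Then 241·k ≡ 329 − 32 ≡ 297 (mod 488).
Need 241⁻¹ mod 488. Extended Euclid on (488, 241):
488 = 2*241 + 6
241 = 40*6 + 1
6 = 6*1 + 0
Back-substitute:
1 = 241 − 40·6
1 = −40·488 + 81·241
241⁻¹ ≡ 81 (mod 488), so k ≡ 81·297 ≡ 145 (mod 488).
x = 32 + 241·145 = 34977.

34977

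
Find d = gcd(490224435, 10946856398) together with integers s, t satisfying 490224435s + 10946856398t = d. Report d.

Apply Euclid's algorithm to 10946856398 and 490224435:
10946856398 = 22×490224435 + 161918828
490224435 = 3×161918828 + 4467951
161918828 = 36×4467951 + 1072592
4467951 = 4×1072592 + 177583
1072592 = 6×177583 + 7094
177583 = 25×7094 + 233
7094 = 30×233 + 104
233 = 2×104 + 25
104 = 4×25 + 4
25 = 6×4 + 1
4 = 4×1 + 0
gcd(490224435, 10946856398) = 1.
Working backward:
1 = 25 − 6·4
1 = −6·104 + 25·25
1 = 25·233 − 56·104
1 = −56·7094 + 1705·233
1 = 1705·177583 − 42681·7094
1 = −42681·1072592 + 257791·177583
1 = 257791·4467951 − 1073845·1072592
1 = −1073845·161918828 + 38916211·4467951
1 = 38916211·490224435 − 117822478·161918828
1 = −117822478·10946856398 + 2631010727·490224435
So 1 = (-117822478)·10946856398 + (2631010727)·490224435.

1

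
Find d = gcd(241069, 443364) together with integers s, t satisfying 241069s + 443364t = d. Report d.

1

Euclidean algorithm:
443364 = 1×241069 + 202295
241069 = 1×202295 + 38774
202295 = 5×38774 + 8425
38774 = 4×8425 + 5074
8425 = 1×5074 + 3351
5074 = 1×3351 + 1723
3351 = 1×1723 + 1628
1723 = 1×1628 + 95
1628 = 17×95 + 13
95 = 7×13 + 4
13 = 3×4 + 1
4 = 4×1 + 0
gcd(241069, 443364) = 1.
Working backward:
1 = 13 − 3·4
1 = −3·95 + 22·13
1 = 22·1628 − 377·95
1 = −377·1723 + 399·1628
1 = 399·3351 − 776·1723
1 = −776·5074 + 1175·3351
1 = 1175·8425 − 1951·5074
1 = −1951·38774 + 8979·8425
1 = 8979·202295 − 46846·38774
1 = −46846·241069 + 55825·202295
1 = 55825·443364 − 102671·241069
So 1 = (55825)·443364 + (-102671)·241069.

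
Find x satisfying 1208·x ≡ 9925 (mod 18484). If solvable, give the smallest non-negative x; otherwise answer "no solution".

no solution

gcd(1208, 18484):
18484 = 15×1208 + 364
1208 = 3×364 + 116
364 = 3×116 + 16
116 = 7×16 + 4
16 = 4×4 + 0
gcd = 4, but 4 ∤ 9925, so the congruence has no solution.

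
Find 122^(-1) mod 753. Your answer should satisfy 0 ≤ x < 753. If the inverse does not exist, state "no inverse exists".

Apply the Euclidean algorithm to 753 and 122:
753 = 6×122 + 21
122 = 5×21 + 17
21 = 1×17 + 4
17 = 4×4 + 1
4 = 4×1 + 0
gcd = 1, so the inverse exists. Back-substitute:
1 = 17 − 4·4
1 = −4·21 + 5·17
1 = 5·122 − 29·21
1 = −29·753 + 179·122
So 122·179 ≡ 1 (mod 753).

179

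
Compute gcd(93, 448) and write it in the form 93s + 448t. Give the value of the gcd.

1

Euclidean algorithm:
448 = 4×93 + 76
93 = 1×76 + 17
76 = 4×17 + 8
17 = 2×8 + 1
8 = 8×1 + 0
gcd(93, 448) = 1.
Working backward:
1 = 17 − 2·8
1 = −2·76 + 9·17
1 = 9·93 − 11·76
1 = −11·448 + 53·93
So 1 = (-11)·448 + (53)·93.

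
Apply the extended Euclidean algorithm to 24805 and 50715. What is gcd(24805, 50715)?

5

Euclidean algorithm:
50715 = 2·24805 + 1105
24805 = 22·1105 + 495
1105 = 2·495 + 115
495 = 4·115 + 35
115 = 3·35 + 10
35 = 3·10 + 5
10 = 2·5 + 0
gcd(24805, 50715) = 5.
Back-substituting:
5 = 35 − 3·10
5 = −3·115 + 10·35
5 = 10·495 − 43·115
5 = −43·1105 + 96·495
5 = 96·24805 − 2155·1105
5 = −2155·50715 + 4406·24805
So 5 = (-2155)·50715 + (4406)·24805.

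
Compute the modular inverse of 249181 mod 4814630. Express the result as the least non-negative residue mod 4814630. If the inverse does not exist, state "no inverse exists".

Run Euclid on (4814630, 249181):
4814630 = 19·249181 + 80191
249181 = 3·80191 + 8608
80191 = 9·8608 + 2719
8608 = 3·2719 + 451
2719 = 6·451 + 13
451 = 34·13 + 9
13 = 1·9 + 4
9 = 2·4 + 1
4 = 4·1 + 0
The gcd is 1. Working backward:
1 = 9 − 2·4
1 = −2·13 + 3·9
1 = 3·451 − 104·13
1 = −104·2719 + 627·451
1 = 627·8608 − 1985·2719
1 = −1985·80191 + 18492·8608
1 = 18492·249181 − 57461·80191
1 = −57461·4814630 + 1110251·249181
So 249181·1110251 ≡ 1 (mod 4814630).

1110251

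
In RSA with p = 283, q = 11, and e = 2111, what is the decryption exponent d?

φ(n) = (p−1)(q−1) = 282·10 = 2820.
Need d with 2111·d ≡ 1 (mod 2820). Apply the extended Euclidean algorithm:
2820 = 1×2111 + 709
2111 = 2×709 + 693
709 = 1×693 + 16
693 = 43×16 + 5
16 = 3×5 + 1
5 = 5×1 + 0
Back-substitute:
1 = 16 − 3·5
1 = −3·693 + 130·16
1 = 130·709 − 133·693
1 = −133·2111 + 396·709
1 = 396·2820 − 529·2111
So 2111·(-529) ≡ 1 (mod 2820), hence d ≡ -529 ≡ 2291 (mod 2820).

2291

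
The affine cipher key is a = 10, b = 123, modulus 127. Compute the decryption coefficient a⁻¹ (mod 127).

Apply the Euclidean algorithm to 127 and 10:
127 = 12×10 + 7
10 = 1×7 + 3
7 = 2×3 + 1
3 = 3×1 + 0
The gcd is 1. Working backward:
1 = 7 − 2·3
1 = −2·10 + 3·7
1 = 3·127 − 38·10
Hence 10⁻¹ ≡ -38 ≡ 89 (mod 127).

89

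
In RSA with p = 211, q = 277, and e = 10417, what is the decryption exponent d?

φ(n) = (p−1)(q−1) = 210·276 = 57960.
Need d with 10417·d ≡ 1 (mod 57960). Apply the extended Euclidean algorithm:
57960 = 5*10417 + 5875
10417 = 1*5875 + 4542
5875 = 1*4542 + 1333
4542 = 3*1333 + 543
1333 = 2*543 + 247
543 = 2*247 + 49
247 = 5*49 + 2
49 = 24*2 + 1
2 = 2*1 + 0
Back-substitute:
1 = 49 − 24·2
1 = −24·247 + 121·49
1 = 121·543 − 266·247
1 = −266·1333 + 653·543
1 = 653·4542 − 2225·1333
1 = −2225·5875 + 2878·4542
1 = 2878·10417 − 5103·5875
1 = −5103·57960 + 28393·10417
So 10417·28393 ≡ 1 (mod 57960), hence d = 28393.

28393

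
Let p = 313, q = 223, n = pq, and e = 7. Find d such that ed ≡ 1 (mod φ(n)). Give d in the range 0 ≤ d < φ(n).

9895

φ(n) = (p−1)(q−1) = 312·222 = 69264.
Need d with 7·d ≡ 1 (mod 69264). Apply the extended Euclidean algorithm:
69264 = 9894×7 + 6
7 = 1×6 + 1
6 = 6×1 + 0
Back-substitute:
1 = 7 − 6
1 = −69264 + 9895·7
So 7·9895 ≡ 1 (mod 69264), hence d = 9895.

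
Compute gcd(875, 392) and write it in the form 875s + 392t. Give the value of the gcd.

Euclidean algorithm:
875 = 2·392 + 91
392 = 4·91 + 28
91 = 3·28 + 7
28 = 4·7 + 0
gcd(875, 392) = 7.
Working backward:
7 = 91 − 3·28
7 = −3·392 + 13·91
7 = 13·875 − 29·392
So 7 = (13)·875 + (-29)·392.

7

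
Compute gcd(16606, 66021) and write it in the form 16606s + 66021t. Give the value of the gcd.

Euclidean algorithm:
66021 = 3*16606 + 16203
16606 = 1*16203 + 403
16203 = 40*403 + 83
403 = 4*83 + 71
83 = 1*71 + 12
71 = 5*12 + 11
12 = 1*11 + 1
11 = 11*1 + 0
gcd(16606, 66021) = 1.
Back-substituting:
1 = 12 − 11
1 = −71 + 6·12
1 = 6·83 − 7·71
1 = −7·403 + 34·83
1 = 34·16203 − 1367·403
1 = −1367·16606 + 1401·16203
1 = 1401·66021 − 5570·16606
So 1 = (1401)·66021 + (-5570)·16606.

1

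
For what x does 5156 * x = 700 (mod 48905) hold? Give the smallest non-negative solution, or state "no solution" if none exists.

17870

First find gcd(5156, 48905):
48905 = 9·5156 + 2501
5156 = 2·2501 + 154
2501 = 16·154 + 37
154 = 4·37 + 6
37 = 6·6 + 1
6 = 6·1 + 0
gcd = 1, so a unique solution mod 48905 exists.
Back-substitute for the Bézout coefficients:
1 = 37 − 6·6
1 = −6·154 + 25·37
1 = 25·2501 − 406·154
1 = −406·5156 + 837·2501
1 = 837·48905 − 7939·5156
So 5156·(-7939) ≡ 1 (mod 48905), giving 5156⁻¹ ≡ 40966.
x ≡ 5156⁻¹·700 ≡ 40966·700 ≡ 17870 (mod 48905).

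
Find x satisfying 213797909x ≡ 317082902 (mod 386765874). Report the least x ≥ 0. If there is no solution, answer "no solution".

360303622

First find gcd(213797909, 386765874):
386765874 = 1·213797909 + 172967965
213797909 = 1·172967965 + 40829944
172967965 = 4·40829944 + 9648189
40829944 = 4·9648189 + 2237188
9648189 = 4·2237188 + 699437
2237188 = 3·699437 + 138877
699437 = 5·138877 + 5052
138877 = 27·5052 + 2473
5052 = 2·2473 + 106
2473 = 23·106 + 35
106 = 3·35 + 1
35 = 35·1 + 0
gcd = 1, so a unique solution mod 386765874 exists.
Back-substitute for the Bézout coefficients:
1 = 106 − 3·35
1 = −3·2473 + 70·106
1 = 70·5052 − 143·2473
1 = −143·138877 + 3931·5052
1 = 3931·699437 − 19798·138877
1 = −19798·2237188 + 63325·699437
1 = 63325·9648189 − 273098·2237188
1 = −273098·40829944 + 1155717·9648189
1 = 1155717·172967965 − 4895966·40829944
1 = −4895966·213797909 + 6051683·172967965
1 = 6051683·386765874 − 10947649·213797909
So 213797909·(-10947649) ≡ 1 (mod 386765874), giving 213797909⁻¹ ≡ 375818225.
x ≡ 213797909⁻¹·317082902 ≡ 375818225·317082902 ≡ 360303622 (mod 386765874).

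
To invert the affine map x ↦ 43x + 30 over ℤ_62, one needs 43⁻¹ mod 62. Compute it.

13

Extended Euclidean algorithm:
62 = 1*43 + 19
43 = 2*19 + 5
19 = 3*5 + 4
5 = 1*4 + 1
4 = 4*1 + 0
The gcd is 1. Working backward:
1 = 5 − 4
1 = −19 + 4·5
1 = 4·43 − 9·19
1 = −9·62 + 13·43
So 43·13 ≡ 1 (mod 62).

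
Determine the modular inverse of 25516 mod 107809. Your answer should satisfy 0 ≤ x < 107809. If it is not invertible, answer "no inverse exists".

Apply the Euclidean algorithm to 107809 and 25516:
107809 = 4*25516 + 5745
25516 = 4*5745 + 2536
5745 = 2*2536 + 673
2536 = 3*673 + 517
673 = 1*517 + 156
517 = 3*156 + 49
156 = 3*49 + 9
49 = 5*9 + 4
9 = 2*4 + 1
4 = 4*1 + 0
The gcd is 1. Working backward:
1 = 9 − 2·4
1 = −2·49 + 11·9
1 = 11·156 − 35·49
1 = −35·517 + 116·156
1 = 116·673 − 151·517
1 = −151·2536 + 569·673
1 = 569·5745 − 1289·2536
1 = −1289·25516 + 5725·5745
1 = 5725·107809 − 24189·25516
So 25516·(-24189) ≡ 1 (mod 107809), and -24189 ≡ 83620 (mod 107809).

83620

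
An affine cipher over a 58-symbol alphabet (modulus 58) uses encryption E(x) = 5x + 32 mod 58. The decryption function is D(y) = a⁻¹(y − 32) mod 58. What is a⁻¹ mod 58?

35

Run Euclid on (58, 5):
58 = 11*5 + 3
5 = 1*3 + 2
3 = 1*2 + 1
2 = 2*1 + 0
Since gcd(5, 58) = 1, back-substitute to write 1 as a combination:
1 = 3 − 2
1 = −5 + 2·3
1 = 2·58 − 23·5
Thus 5·(-23) ≡ 1 (mod 58); reducing, -23 mod 58 = 35.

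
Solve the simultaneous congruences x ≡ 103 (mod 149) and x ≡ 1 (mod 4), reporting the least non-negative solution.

Write x = 103 + 149·k. Then 149·k ≡ 1 − 103 ≡ 2 (mod 4).
Need 149⁻¹ mod 4. Extended Euclid on (4, 1):
4 = 4*1 + 0
149⁻¹ ≡ 1 (mod 4), so k ≡ 1·2 ≡ 2 (mod 4).
x = 103 + 149·2 = 401.

401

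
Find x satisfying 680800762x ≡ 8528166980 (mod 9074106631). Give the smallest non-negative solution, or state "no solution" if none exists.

First find gcd(680800762, 9074106631):
9074106631 = 13·680800762 + 223696725
680800762 = 3·223696725 + 9710587
223696725 = 23·9710587 + 353224
9710587 = 27·353224 + 173539
353224 = 2·173539 + 6146
173539 = 28·6146 + 1451
6146 = 4·1451 + 342
1451 = 4·342 + 83
342 = 4·83 + 10
83 = 8·10 + 3
10 = 3·3 + 1
3 = 3·1 + 0
gcd = 1, so a unique solution mod 9074106631 exists.
Back-substitute for the Bézout coefficients:
1 = 10 − 3·3
1 = −3·83 + 25·10
1 = 25·342 − 103·83
1 = −103·1451 + 437·342
1 = 437·6146 − 1851·1451
1 = −1851·173539 + 52265·6146
1 = 52265·353224 − 106381·173539
1 = −106381·9710587 + 2924552·353224
1 = 2924552·223696725 − 67371077·9710587
1 = −67371077·680800762 + 205037783·223696725
1 = 205037783·9074106631 − 2732862256·680800762
So 680800762·(-2732862256) ≡ 1 (mod 9074106631), giving 680800762⁻¹ ≡ 6341244375.
x ≡ 680800762⁻¹·8528166980 ≡ 6341244375·8528166980 ≡ 5807011396 (mod 9074106631).

5807011396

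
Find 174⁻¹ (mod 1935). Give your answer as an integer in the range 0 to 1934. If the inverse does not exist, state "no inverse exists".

no inverse exists

Euclidean algorithm on 1935, 174:
1935 = 11*174 + 21
174 = 8*21 + 6
21 = 3*6 + 3
6 = 2*3 + 0
The gcd is 3, not 1, hence no inverse exists.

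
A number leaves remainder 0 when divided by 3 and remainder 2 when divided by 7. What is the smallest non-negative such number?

Write x = 0 + 3·k. Then 3·k ≡ 2 − 0 ≡ 2 (mod 7).
Need 3⁻¹ mod 7. Extended Euclid on (7, 3):
7 = 2·3 + 1
3 = 3·1 + 0
Back-substitute:
1 = 7 − 2·3
3⁻¹ ≡ 5 (mod 7), so k ≡ 5·2 ≡ 3 (mod 7).
x = 0 + 3·3 = 9.

9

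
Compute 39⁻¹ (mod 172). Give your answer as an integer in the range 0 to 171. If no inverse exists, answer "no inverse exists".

Apply the Euclidean algorithm to 172 and 39:
172 = 4*39 + 16
39 = 2*16 + 7
16 = 2*7 + 2
7 = 3*2 + 1
2 = 2*1 + 0
The gcd is 1. Working backward:
1 = 7 − 3·2
1 = −3·16 + 7·7
1 = 7·39 − 17·16
1 = −17·172 + 75·39
So 39·75 ≡ 1 (mod 172).

75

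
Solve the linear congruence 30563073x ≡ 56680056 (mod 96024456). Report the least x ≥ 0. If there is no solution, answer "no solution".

First find gcd(30563073, 96024456):
96024456 = 3*30563073 + 4335237
30563073 = 7*4335237 + 216414
4335237 = 20*216414 + 6957
216414 = 31*6957 + 747
6957 = 9*747 + 234
747 = 3*234 + 45
234 = 5*45 + 9
45 = 5*9 + 0
gcd = 9 and 9 | 56680056, so solutions exist. Divide through by 9: 3395897x ≡ 6297784 (mod 10669384).
Now find 3395897⁻¹ mod 10669384:
10669384 = 3×3395897 + 481693
3395897 = 7×481693 + 24046
481693 = 20×24046 + 773
24046 = 31×773 + 83
773 = 9×83 + 26
83 = 3×26 + 5
26 = 5×5 + 1
5 = 5×1 + 0
Back-substitute:
1 = 26 − 5·5
1 = −5·83 + 16·26
1 = 16·773 − 149·83
1 = −149·24046 + 4635·773
1 = 4635·481693 − 92849·24046
1 = −92849·3395897 + 654578·481693
1 = 654578·10669384 − 2056583·3395897
So 3395897·(-2056583) ≡ 1 (mod 10669384), i.e. 3395897⁻¹ ≡ 8612801.
Then x ≡ 8612801·6297784 ≡ 1815200 (mod 10669384); the smallest non-negative solution is x = 1815200.

1815200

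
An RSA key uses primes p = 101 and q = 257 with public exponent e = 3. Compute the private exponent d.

17067

φ(n) = (p−1)(q−1) = 100·256 = 25600.
Need d with 3·d ≡ 1 (mod 25600). Apply the extended Euclidean algorithm:
25600 = 8533·3 + 1
3 = 3·1 + 0
Back-substitute:
1 = 25600 − 8533·3
So 3·(-8533) ≡ 1 (mod 25600), hence d ≡ -8533 ≡ 17067 (mod 25600).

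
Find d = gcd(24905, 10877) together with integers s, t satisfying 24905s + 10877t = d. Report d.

Apply Euclid's algorithm to 24905 and 10877:
24905 = 2·10877 + 3151
10877 = 3·3151 + 1424
3151 = 2·1424 + 303
1424 = 4·303 + 212
303 = 1·212 + 91
212 = 2·91 + 30
91 = 3·30 + 1
30 = 30·1 + 0
gcd(24905, 10877) = 1.
Express as a combination:
1 = 91 − 3·30
1 = −3·212 + 7·91
1 = 7·303 − 10·212
1 = −10·1424 + 47·303
1 = 47·3151 − 104·1424
1 = −104·10877 + 359·3151
1 = 359·24905 − 822·10877
So 1 = (359)·24905 + (-822)·10877.

1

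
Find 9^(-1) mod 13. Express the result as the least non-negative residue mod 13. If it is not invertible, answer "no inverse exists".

Apply the Euclidean algorithm to 13 and 9:
13 = 1·9 + 4
9 = 2·4 + 1
4 = 4·1 + 0
gcd = 1, so the inverse exists. Back-substitute:
1 = 9 − 2·4
1 = −2·13 + 3·9
So 9·3 ≡ 1 (mod 13).

3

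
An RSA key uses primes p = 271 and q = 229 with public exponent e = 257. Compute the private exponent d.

3593

φ(n) = (p−1)(q−1) = 270·228 = 61560.
Need d with 257·d ≡ 1 (mod 61560). Apply the extended Euclidean algorithm:
61560 = 239×257 + 137
257 = 1×137 + 120
137 = 1×120 + 17
120 = 7×17 + 1
17 = 17×1 + 0
Back-substitute:
1 = 120 − 7·17
1 = −7·137 + 8·120
1 = 8·257 − 15·137
1 = −15·61560 + 3593·257
So 257·3593 ≡ 1 (mod 61560), hence d = 3593.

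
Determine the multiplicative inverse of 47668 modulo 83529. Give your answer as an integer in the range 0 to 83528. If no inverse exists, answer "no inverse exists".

Run Euclid on (83529, 47668):
83529 = 1×47668 + 35861
47668 = 1×35861 + 11807
35861 = 3×11807 + 440
11807 = 26×440 + 367
440 = 1×367 + 73
367 = 5×73 + 2
73 = 36×2 + 1
2 = 2×1 + 0
gcd = 1, so the inverse exists. Back-substitute:
1 = 73 − 36·2
1 = −36·367 + 181·73
1 = 181·440 − 217·367
1 = −217·11807 + 5823·440
1 = 5823·35861 − 17686·11807
1 = −17686·47668 + 23509·35861
1 = 23509·83529 − 41195·47668
Thus 47668·(-41195) ≡ 1 (mod 83529); reducing, -41195 mod 83529 = 42334.

42334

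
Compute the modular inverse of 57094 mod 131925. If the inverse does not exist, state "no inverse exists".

gcd(131925, 57094) by repeated division:
131925 = 2×57094 + 17737
57094 = 3×17737 + 3883
17737 = 4×3883 + 2205
3883 = 1×2205 + 1678
2205 = 1×1678 + 527
1678 = 3×527 + 97
527 = 5×97 + 42
97 = 2×42 + 13
42 = 3×13 + 3
13 = 4×3 + 1
3 = 3×1 + 0
The gcd is 1. Working backward:
1 = 13 − 4·3
1 = −4·42 + 13·13
1 = 13·97 − 30·42
1 = −30·527 + 163·97
1 = 163·1678 − 519·527
1 = −519·2205 + 682·1678
1 = 682·3883 − 1201·2205
1 = −1201·17737 + 5486·3883
1 = 5486·57094 − 17659·17737
1 = −17659·131925 + 40804·57094
So 57094·40804 ≡ 1 (mod 131925).

40804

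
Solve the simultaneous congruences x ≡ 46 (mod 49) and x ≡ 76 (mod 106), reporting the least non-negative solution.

3574

Write x = 46 + 49·k. Then 49·k ≡ 76 − 46 ≡ 30 (mod 106).
Need 49⁻¹ mod 106. Extended Euclid on (106, 49):
106 = 2*49 + 8
49 = 6*8 + 1
8 = 8*1 + 0
Back-substitute:
1 = 49 − 6·8
1 = −6·106 + 13·49
49⁻¹ ≡ 13 (mod 106), so k ≡ 13·30 ≡ 72 (mod 106).
x = 46 + 49·72 = 3574.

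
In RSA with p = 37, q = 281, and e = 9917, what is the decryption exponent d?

5813

φ(n) = (p−1)(q−1) = 36·280 = 10080.
Need d with 9917·d ≡ 1 (mod 10080). Apply the extended Euclidean algorithm:
10080 = 1*9917 + 163
9917 = 60*163 + 137
163 = 1*137 + 26
137 = 5*26 + 7
26 = 3*7 + 5
7 = 1*5 + 2
5 = 2*2 + 1
2 = 2*1 + 0
Back-substitute:
1 = 5 − 2·2
1 = −2·7 + 3·5
1 = 3·26 − 11·7
1 = −11·137 + 58·26
1 = 58·163 − 69·137
1 = −69·9917 + 4198·163
1 = 4198·10080 − 4267·9917
So 9917·(-4267) ≡ 1 (mod 10080), hence d ≡ -4267 ≡ 5813 (mod 10080).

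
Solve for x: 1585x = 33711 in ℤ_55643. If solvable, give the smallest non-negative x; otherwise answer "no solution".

37690

First find gcd(1585, 55643):
55643 = 35·1585 + 168
1585 = 9·168 + 73
168 = 2·73 + 22
73 = 3·22 + 7
22 = 3·7 + 1
7 = 7·1 + 0
gcd = 1, so a unique solution mod 55643 exists.
Back-substitute for the Bézout coefficients:
1 = 22 − 3·7
1 = −3·73 + 10·22
1 = 10·168 − 23·73
1 = −23·1585 + 217·168
1 = 217·55643 − 7618·1585
So 1585·(-7618) ≡ 1 (mod 55643), giving 1585⁻¹ ≡ 48025.
x ≡ 1585⁻¹·33711 ≡ 48025·33711 ≡ 37690 (mod 55643).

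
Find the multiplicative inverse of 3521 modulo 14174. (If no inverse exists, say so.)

gcd(14174, 3521) by repeated division:
14174 = 4·3521 + 90
3521 = 39·90 + 11
90 = 8·11 + 2
11 = 5·2 + 1
2 = 2·1 + 0
The gcd is 1. Working backward:
1 = 11 − 5·2
1 = −5·90 + 41·11
1 = 41·3521 − 1604·90
1 = −1604·14174 + 6457·3521
So 3521·6457 ≡ 1 (mod 14174).

6457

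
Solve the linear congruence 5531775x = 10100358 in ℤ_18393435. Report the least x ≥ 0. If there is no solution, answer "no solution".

no solution

gcd(5531775, 18393435):
18393435 = 3*5531775 + 1798110
5531775 = 3*1798110 + 137445
1798110 = 13*137445 + 11325
137445 = 12*11325 + 1545
11325 = 7*1545 + 510
1545 = 3*510 + 15
510 = 34*15 + 0
gcd = 15, but 15 ∤ 10100358, so the congruence has no solution.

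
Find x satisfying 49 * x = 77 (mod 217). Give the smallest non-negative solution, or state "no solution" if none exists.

6

First find gcd(49, 217):
217 = 4·49 + 21
49 = 2·21 + 7
21 = 3·7 + 0
gcd = 7 and 7 | 77, so solutions exist. Divide through by 7: 7x ≡ 11 (mod 31).
Now find 7⁻¹ mod 31:
31 = 4·7 + 3
7 = 2·3 + 1
3 = 3·1 + 0
Back-substitute:
1 = 7 − 2·3
1 = −2·31 + 9·7
So 7⁻¹ ≡ 9 (mod 31).
Then x ≡ 9·11 ≡ 6 (mod 31); the smallest non-negative solution is x = 6.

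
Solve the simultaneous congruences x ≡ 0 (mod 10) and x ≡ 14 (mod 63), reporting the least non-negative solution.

140

Write x = 0 + 10·k. Then 10·k ≡ 14 − 0 ≡ 14 (mod 63).
Need 10⁻¹ mod 63. Extended Euclid on (63, 10):
63 = 6*10 + 3
10 = 3*3 + 1
3 = 3*1 + 0
Back-substitute:
1 = 10 − 3·3
1 = −3·63 + 19·10
10⁻¹ ≡ 19 (mod 63), so k ≡ 19·14 ≡ 14 (mod 63).
x = 0 + 10·14 = 140.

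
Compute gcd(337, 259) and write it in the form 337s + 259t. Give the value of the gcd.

1

Repeated division:
337 = 1*259 + 78
259 = 3*78 + 25
78 = 3*25 + 3
25 = 8*3 + 1
3 = 3*1 + 0
gcd(337, 259) = 1.
Express as a combination:
1 = 25 − 8·3
1 = −8·78 + 25·25
1 = 25·259 − 83·78
1 = −83·337 + 108·259
So 1 = (-83)·337 + (108)·259.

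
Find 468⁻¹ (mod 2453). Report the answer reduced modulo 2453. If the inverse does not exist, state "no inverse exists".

Apply the Euclidean algorithm to 2453 and 468:
2453 = 5*468 + 113
468 = 4*113 + 16
113 = 7*16 + 1
16 = 16*1 + 0
gcd = 1, so the inverse exists. Back-substitute:
1 = 113 − 7·16
1 = −7·468 + 29·113
1 = 29·2453 − 152·468
Hence 468⁻¹ ≡ -152 ≡ 2301 (mod 2453).

2301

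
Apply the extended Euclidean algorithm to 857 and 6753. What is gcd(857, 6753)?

Apply Euclid's algorithm to 6753 and 857:
6753 = 7×857 + 754
857 = 1×754 + 103
754 = 7×103 + 33
103 = 3×33 + 4
33 = 8×4 + 1
4 = 4×1 + 0
gcd(857, 6753) = 1.
Back-substituting:
1 = 33 − 8·4
1 = −8·103 + 25·33
1 = 25·754 − 183·103
1 = −183·857 + 208·754
1 = 208·6753 − 1639·857
So 1 = (208)·6753 + (-1639)·857.

1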